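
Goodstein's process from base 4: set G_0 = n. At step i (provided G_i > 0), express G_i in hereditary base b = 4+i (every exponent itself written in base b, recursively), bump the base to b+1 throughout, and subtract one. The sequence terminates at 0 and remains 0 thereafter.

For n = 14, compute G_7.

24

(0) 14|_4 = 3·4 + 2 ↦ 3·5 + 2|_5 = 17 ⇒ 16
(1) 16|_5 = 3·5 + 1 ↦ 3·6 + 1|_6 = 19 ⇒ 18
(2) 18|_6 = 3·6 ↦ 3·7|_7 = 21 ⇒ 20
(3) 20|_7 = 2·7 + 6 ↦ 2·8 + 6|_8 = 22 ⇒ 21
(4) 21|_8 = 2·8 + 5 ↦ 2·9 + 5|_9 = 23 ⇒ 22
(5) 22|_9 = 2·9 + 4 ↦ 2·10 + 4|_10 = 24 ⇒ 23
(6) 23|_10 = 2·10 + 3 ↦ 2·11 + 3|_11 = 25 ⇒ 24
(7) 24|_11 = 2·11 + 2 ↦ 2·12 + 2|_12 = 26 ⇒ 25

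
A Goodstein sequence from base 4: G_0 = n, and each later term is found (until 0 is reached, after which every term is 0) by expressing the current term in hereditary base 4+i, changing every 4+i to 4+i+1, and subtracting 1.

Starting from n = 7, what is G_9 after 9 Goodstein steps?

(0) 7|_4 = 4 + 3 ↦ 5 + 3|_5 = 8 ⇒ 7
(1) 7|_5 = 5 + 2 ↦ 6 + 2|_6 = 8 ⇒ 7
(2) 7|_6 = 6 + 1 ↦ 7 + 1|_7 = 8 ⇒ 7
(3) 7|_7 = 7 ↦ 8|_8 = 8 ⇒ 7
(4) 7|_8 = 7 ↦ 7|_9 = 7 ⇒ 6
(5) 6|_9 = 6 ↦ 6|_10 = 6 ⇒ 5
(6) 5|_10 = 5 ↦ 5|_11 = 5 ⇒ 4
(7) 4|_11 = 4 ↦ 4|_12 = 4 ⇒ 3
(8) 3|_12 = 3 ↦ 3|_13 = 3 ⇒ 2

2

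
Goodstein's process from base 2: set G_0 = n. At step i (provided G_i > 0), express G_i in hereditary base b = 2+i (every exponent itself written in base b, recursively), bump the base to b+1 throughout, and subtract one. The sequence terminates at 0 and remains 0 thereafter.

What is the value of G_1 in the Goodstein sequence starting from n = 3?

3 —HB2→ 2 + 1 —bump→ 3 + 1 = 4 —(−1)→ 3
3 —HB3→ 3 —bump→ 4 = 4 —(−1)→ 3

3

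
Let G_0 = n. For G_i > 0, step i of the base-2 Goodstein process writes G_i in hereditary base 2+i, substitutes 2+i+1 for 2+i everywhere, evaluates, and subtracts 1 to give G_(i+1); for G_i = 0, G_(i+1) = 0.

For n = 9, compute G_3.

base 2: 9 = 2^(2 + 1) + 1; at 3: 3^(3 + 1) + 1 = 82; next = 81
base 3: 81 = 3^(3 + 1); at 4: 4^(4 + 1) = 1024; next = 1023
base 4: 1023 = 3·4^4 + 3·4^3 + 3·4^2 + 3·4 + 3; at 5: 3·5^5 + 3·5^3 + 3·5^2 + 3·5 + 3 = 9843; next = 9842
base 5: 9842 = 3·5^5 + 3·5^3 + 3·5^2 + 3·5 + 2; at 6: 3·6^6 + 3·6^3 + 3·6^2 + 3·6 + 2 = 140744; next = 140743

9842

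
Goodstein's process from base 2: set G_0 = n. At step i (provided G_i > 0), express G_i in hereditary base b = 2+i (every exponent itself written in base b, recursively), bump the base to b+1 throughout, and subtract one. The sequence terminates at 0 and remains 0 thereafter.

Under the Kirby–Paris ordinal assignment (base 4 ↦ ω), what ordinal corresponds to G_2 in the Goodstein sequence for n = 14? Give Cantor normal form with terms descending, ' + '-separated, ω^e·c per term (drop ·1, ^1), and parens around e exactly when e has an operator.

ω^(ω + 1) + ω^ω + 1

14 —HB2→ 2^(2 + 1) + 2^2 + 2 —bump→ 3^(3 + 1) + 3^3 + 3 = 111 —(−1)→ 110
110 —HB3→ 3^(3 + 1) + 3^3 + 2 —bump→ 4^(4 + 1) + 4^4 + 2 = 1282 —(−1)→ 1281
1281 —HB4→ 4^(4 + 1) + 4^4 + 1 —bump→ 5^(5 + 1) + 5^5 + 1 = 18751 —(−1)→ 18750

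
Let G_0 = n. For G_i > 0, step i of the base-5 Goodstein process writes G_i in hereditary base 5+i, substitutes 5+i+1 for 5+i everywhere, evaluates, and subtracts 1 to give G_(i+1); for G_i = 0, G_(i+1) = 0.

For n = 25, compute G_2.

[0] 25 ≡ 5^2 (base 5). Lift 6: 36. −1: 35.
[1] 35 ≡ 5·6 + 5 (base 6). Lift 7: 40. −1: 39.
[2] 39 ≡ 5·7 + 4 (base 7). Lift 8: 44. −1: 43.

39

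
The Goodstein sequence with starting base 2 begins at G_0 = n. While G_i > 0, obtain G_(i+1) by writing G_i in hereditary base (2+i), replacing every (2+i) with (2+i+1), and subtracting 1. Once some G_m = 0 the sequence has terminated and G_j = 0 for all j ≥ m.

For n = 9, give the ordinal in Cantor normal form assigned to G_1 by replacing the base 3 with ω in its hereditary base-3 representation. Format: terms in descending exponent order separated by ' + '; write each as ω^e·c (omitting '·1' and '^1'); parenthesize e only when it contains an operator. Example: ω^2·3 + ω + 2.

ω^(ω + 1)

9 —HB2→ 2^(2 + 1) + 1 —bump→ 3^(3 + 1) + 1 = 82 —(−1)→ 81
81 —HB3→ 3^(3 + 1) —bump→ 4^(4 + 1) = 1024 —(−1)→ 1023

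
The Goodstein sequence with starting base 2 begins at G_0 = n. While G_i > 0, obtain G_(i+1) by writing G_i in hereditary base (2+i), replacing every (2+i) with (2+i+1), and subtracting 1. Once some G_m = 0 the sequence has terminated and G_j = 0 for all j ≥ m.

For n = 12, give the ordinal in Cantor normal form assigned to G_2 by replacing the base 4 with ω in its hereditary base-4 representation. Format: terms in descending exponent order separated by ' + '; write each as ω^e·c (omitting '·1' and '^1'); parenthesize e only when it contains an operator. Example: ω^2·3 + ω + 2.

ω^(ω + 1) + ω^2·2 + ω·2 + 1

12 —HB2→ 2^(2 + 1) + 2^2 —bump→ 3^(3 + 1) + 3^3 = 108 —(−1)→ 107
107 —HB3→ 3^(3 + 1) + 2·3^2 + 2·3 + 2 —bump→ 4^(4 + 1) + 2·4^2 + 2·4 + 2 = 1066 —(−1)→ 1065
1065 —HB4→ 4^(4 + 1) + 2·4^2 + 2·4 + 1 —bump→ 5^(5 + 1) + 2·5^2 + 2·5 + 1 = 15686 —(−1)→ 15685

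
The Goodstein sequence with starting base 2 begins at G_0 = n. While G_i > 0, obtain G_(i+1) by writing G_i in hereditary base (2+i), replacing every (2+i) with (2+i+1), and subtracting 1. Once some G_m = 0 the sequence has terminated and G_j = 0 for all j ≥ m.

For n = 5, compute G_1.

G_0=5  [base 2] 2^2 + 1  →[2↦3]→  3^3 + 1 = 28  −1 ⇒ G_1=27
G_1=27  [base 3] 3^3  →[3↦4]→  4^4 = 256  −1 ⇒ G_2=255

27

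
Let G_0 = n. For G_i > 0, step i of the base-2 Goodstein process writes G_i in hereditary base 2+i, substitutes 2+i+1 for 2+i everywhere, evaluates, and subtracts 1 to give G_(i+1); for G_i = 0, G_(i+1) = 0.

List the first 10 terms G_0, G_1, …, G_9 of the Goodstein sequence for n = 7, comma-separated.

step 0: 7 = 2^2 + 2 + 1; sub 3 for 2: 3^3 + 3 + 1; = 31; G_1 = 31−1 = 30
step 1: 30 = 3^3 + 3; sub 4 for 3: 4^4 + 4; = 260; G_2 = 260−1 = 259
step 2: 259 = 4^4 + 3; sub 5 for 4: 5^5 + 3; = 3128; G_3 = 3128−1 = 3127
step 3: 3127 = 5^5 + 2; sub 6 for 5: 6^6 + 2; = 46658; G_4 = 46658−1 = 46657
step 4: 46657 = 6^6 + 1; sub 7 for 6: 7^7 + 1; = 823544; G_5 = 823544−1 = 823543
step 5: 823543 = 7^7; sub 8 for 7: 8^8; = 16777216; G_6 = 16777216−1 = 16777215
step 6: 16777215 = 7·8^7 + 7·8^6 + 7·8^5 + 7·8^4 + 7·8^3 + 7·8^2 + 7·8 + 7; sub 9 for 8: 7·9^7 + 7·9^6 + 7·9^5 + 7·9^4 + 7·9^3 + 7·9^2 + 7·9 + 7; = 37665880; G_7 = 37665880−1 = 37665879
step 7: 37665879 = 7·9^7 + 7·9^6 + 7·9^5 + 7·9^4 + 7·9^3 + 7·9^2 + 7·9 + 6; sub 10 for 9: 7·10^7 + 7·10^6 + 7·10^5 + 7·10^4 + 7·10^3 + 7·10^2 + 7·10 + 6; = 77777776; G_8 = 77777776−1 = 77777775
step 8: 77777775 = 7·10^7 + 7·10^6 + 7·10^5 + 7·10^4 + 7·10^3 + 7·10^2 + 7·10 + 5; sub 11 for 10: 7·11^7 + 7·11^6 + 7·11^5 + 7·11^4 + 7·11^3 + 7·11^2 + 7·11 + 5; = 150051214; G_9 = 150051214−1 = 150051213

7, 30, 259, 3127, 46657, 823543, 16777215, 37665879, 77777775, 150051213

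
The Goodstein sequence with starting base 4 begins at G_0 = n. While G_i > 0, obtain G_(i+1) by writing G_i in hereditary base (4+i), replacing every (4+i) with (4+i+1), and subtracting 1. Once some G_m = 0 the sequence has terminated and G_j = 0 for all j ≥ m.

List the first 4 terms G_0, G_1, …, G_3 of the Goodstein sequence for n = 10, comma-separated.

10, 11, 12, 13

10 —HB4→ 2·4 + 2 —bump→ 2·5 + 2 = 12 —(−1)→ 11
11 —HB5→ 2·5 + 1 —bump→ 2·6 + 1 = 13 —(−1)→ 12
12 —HB6→ 2·6 —bump→ 2·7 = 14 —(−1)→ 13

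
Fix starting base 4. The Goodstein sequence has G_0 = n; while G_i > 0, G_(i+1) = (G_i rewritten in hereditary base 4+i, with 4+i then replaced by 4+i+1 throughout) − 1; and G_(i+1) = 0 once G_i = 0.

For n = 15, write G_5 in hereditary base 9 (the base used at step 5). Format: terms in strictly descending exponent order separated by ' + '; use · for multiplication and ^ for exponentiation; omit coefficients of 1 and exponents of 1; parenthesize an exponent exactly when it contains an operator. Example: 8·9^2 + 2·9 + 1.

15 —HB4→ 3·4 + 3 —bump→ 3·5 + 3 = 18 —(−1)→ 17
17 —HB5→ 3·5 + 2 —bump→ 3·6 + 2 = 20 —(−1)→ 19
19 —HB6→ 3·6 + 1 —bump→ 3·7 + 1 = 22 —(−1)→ 21
21 —HB7→ 3·7 —bump→ 3·8 = 24 —(−1)→ 23
23 —HB8→ 2·8 + 7 —bump→ 2·9 + 7 = 25 —(−1)→ 24

2·9 + 6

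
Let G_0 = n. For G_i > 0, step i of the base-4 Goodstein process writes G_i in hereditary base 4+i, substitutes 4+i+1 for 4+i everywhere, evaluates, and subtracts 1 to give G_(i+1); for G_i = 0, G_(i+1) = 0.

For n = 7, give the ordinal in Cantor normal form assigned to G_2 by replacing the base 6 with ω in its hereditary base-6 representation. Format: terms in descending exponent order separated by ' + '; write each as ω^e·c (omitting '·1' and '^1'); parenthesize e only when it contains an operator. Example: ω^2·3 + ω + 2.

ω + 1

base 4: 7 = 4 + 3; at 5: 5 + 3 = 8; next = 7
base 5: 7 = 5 + 2; at 6: 6 + 2 = 8; next = 7
base 6: 7 = 6 + 1; at 7: 7 + 1 = 8; next = 7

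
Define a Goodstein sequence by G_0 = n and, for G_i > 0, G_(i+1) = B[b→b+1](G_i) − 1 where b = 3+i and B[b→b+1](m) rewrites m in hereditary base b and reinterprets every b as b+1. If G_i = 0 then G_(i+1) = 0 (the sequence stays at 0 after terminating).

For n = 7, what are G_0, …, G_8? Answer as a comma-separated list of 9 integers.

7, 8, 9, 9, 9, 9, 9, 9, 8

[0] 7 ≡ 2·3 + 1 (base 3). Lift 4: 9. −1: 8.
[1] 8 ≡ 2·4 (base 4). Lift 5: 10. −1: 9.
[2] 9 ≡ 5 + 4 (base 5). Lift 6: 10. −1: 9.
[3] 9 ≡ 6 + 3 (base 6). Lift 7: 10. −1: 9.
[4] 9 ≡ 7 + 2 (base 7). Lift 8: 10. −1: 9.
[5] 9 ≡ 8 + 1 (base 8). Lift 9: 10. −1: 9.
[6] 9 ≡ 9 (base 9). Lift 10: 10. −1: 9.
[7] 9 ≡ 9 (base 10). Lift 11: 9. −1: 8.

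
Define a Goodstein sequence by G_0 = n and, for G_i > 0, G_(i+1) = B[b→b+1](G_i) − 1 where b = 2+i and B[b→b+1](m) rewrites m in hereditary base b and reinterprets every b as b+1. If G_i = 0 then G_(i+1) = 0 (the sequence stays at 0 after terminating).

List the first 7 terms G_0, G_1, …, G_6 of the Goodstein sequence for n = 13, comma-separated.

step 0: 13 = 2^(2 + 1) + 2^2 + 1; sub 3 for 2: 3^(3 + 1) + 3^3 + 1; = 109; G_1 = 109−1 = 108
step 1: 108 = 3^(3 + 1) + 3^3; sub 4 for 3: 4^(4 + 1) + 4^4; = 1280; G_2 = 1280−1 = 1279
step 2: 1279 = 4^(4 + 1) + 3·4^3 + 3·4^2 + 3·4 + 3; sub 5 for 4: 5^(5 + 1) + 3·5^3 + 3·5^2 + 3·5 + 3; = 16093; G_3 = 16093−1 = 16092
step 3: 16092 = 5^(5 + 1) + 3·5^3 + 3·5^2 + 3·5 + 2; sub 6 for 5: 6^(6 + 1) + 3·6^3 + 3·6^2 + 3·6 + 2; = 280712; G_4 = 280712−1 = 280711
step 4: 280711 = 6^(6 + 1) + 3·6^3 + 3·6^2 + 3·6 + 1; sub 7 for 6: 7^(7 + 1) + 3·7^3 + 3·7^2 + 3·7 + 1; = 5765999; G_5 = 5765999−1 = 5765998
step 5: 5765998 = 7^(7 + 1) + 3·7^3 + 3·7^2 + 3·7; sub 8 for 7: 8^(8 + 1) + 3·8^3 + 3·8^2 + 3·8; = 134219480; G_6 = 134219480−1 = 134219479

13, 108, 1279, 16092, 280711, 5765998, 134219479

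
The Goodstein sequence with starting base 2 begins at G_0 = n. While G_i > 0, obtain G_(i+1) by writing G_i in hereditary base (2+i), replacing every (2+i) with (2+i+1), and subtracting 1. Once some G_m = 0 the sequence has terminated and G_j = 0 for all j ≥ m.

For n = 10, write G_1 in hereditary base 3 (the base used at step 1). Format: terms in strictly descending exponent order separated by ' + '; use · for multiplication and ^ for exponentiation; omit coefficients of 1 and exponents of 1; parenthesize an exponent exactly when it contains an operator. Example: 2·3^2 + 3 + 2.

3^(3 + 1) + 2

step 0: 10 = 2^(2 + 1) + 2; sub 3 for 2: 3^(3 + 1) + 3; = 84; G_1 = 84−1 = 83
step 1: 83 = 3^(3 + 1) + 2; sub 4 for 3: 4^(4 + 1) + 2; = 1026; G_2 = 1026−1 = 1025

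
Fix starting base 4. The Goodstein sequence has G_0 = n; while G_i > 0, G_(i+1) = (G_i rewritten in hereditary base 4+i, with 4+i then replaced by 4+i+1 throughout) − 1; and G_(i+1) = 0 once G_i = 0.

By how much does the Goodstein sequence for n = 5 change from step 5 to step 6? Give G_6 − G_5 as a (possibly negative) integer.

-1

i=0: 5 = 4 + 1 (b=4); 4→5: 5 + 1 = 6; 6−1 = 5
i=1: 5 = 5 (b=5); 5→6: 6 = 6; 6−1 = 5
i=2: 5 = 5 (b=6); 6→7: 5 = 5; 5−1 = 4
i=3: 4 = 4 (b=7); 7→8: 4 = 4; 4−1 = 3
i=4: 3 = 3 (b=8); 8→9: 3 = 3; 3−1 = 2
i=5: 2 = 2 (b=9); 9→10: 2 = 2; 2−1 = 1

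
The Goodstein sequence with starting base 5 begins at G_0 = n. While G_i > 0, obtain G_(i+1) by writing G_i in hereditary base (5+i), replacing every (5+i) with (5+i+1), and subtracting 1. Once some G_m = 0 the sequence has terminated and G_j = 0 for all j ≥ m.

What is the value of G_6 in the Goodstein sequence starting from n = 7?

4

step 0: 7 = 5 + 2; sub 6 for 5: 6 + 2; = 8; G_1 = 8−1 = 7
step 1: 7 = 6 + 1; sub 7 for 6: 7 + 1; = 8; G_2 = 8−1 = 7
step 2: 7 = 7; sub 8 for 7: 8; = 8; G_3 = 8−1 = 7
step 3: 7 = 7; sub 9 for 8: 7; = 7; G_4 = 7−1 = 6
step 4: 6 = 6; sub 10 for 9: 6; = 6; G_5 = 6−1 = 5
step 5: 5 = 5; sub 11 for 10: 5; = 5; G_6 = 5−1 = 4
step 6: 4 = 4; sub 12 for 11: 4; = 4; G_7 = 4−1 = 3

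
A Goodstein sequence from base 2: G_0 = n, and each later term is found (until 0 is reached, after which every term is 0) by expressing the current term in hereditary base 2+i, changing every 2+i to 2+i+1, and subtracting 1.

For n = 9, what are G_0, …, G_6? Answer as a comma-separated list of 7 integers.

9, 81, 1023, 9842, 140743, 2471826, 50333399

step 0: 9 = 2^(2 + 1) + 1; sub 3 for 2: 3^(3 + 1) + 1; = 82; G_1 = 82−1 = 81
step 1: 81 = 3^(3 + 1); sub 4 for 3: 4^(4 + 1); = 1024; G_2 = 1024−1 = 1023
step 2: 1023 = 3·4^4 + 3·4^3 + 3·4^2 + 3·4 + 3; sub 5 for 4: 3·5^5 + 3·5^3 + 3·5^2 + 3·5 + 3; = 9843; G_3 = 9843−1 = 9842
step 3: 9842 = 3·5^5 + 3·5^3 + 3·5^2 + 3·5 + 2; sub 6 for 5: 3·6^6 + 3·6^3 + 3·6^2 + 3·6 + 2; = 140744; G_4 = 140744−1 = 140743
step 4: 140743 = 3·6^6 + 3·6^3 + 3·6^2 + 3·6 + 1; sub 7 for 6: 3·7^7 + 3·7^3 + 3·7^2 + 3·7 + 1; = 2471827; G_5 = 2471827−1 = 2471826
step 5: 2471826 = 3·7^7 + 3·7^3 + 3·7^2 + 3·7; sub 8 for 7: 3·8^8 + 3·8^3 + 3·8^2 + 3·8; = 50333400; G_6 = 50333400−1 = 50333399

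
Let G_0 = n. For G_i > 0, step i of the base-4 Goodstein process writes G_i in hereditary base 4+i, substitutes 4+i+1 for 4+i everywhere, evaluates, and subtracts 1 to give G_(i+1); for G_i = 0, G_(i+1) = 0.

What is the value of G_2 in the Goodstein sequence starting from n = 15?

G_0=15  [base 4] 3·4 + 3  →[4↦5]→  3·5 + 3 = 18  −1 ⇒ G_1=17
G_1=17  [base 5] 3·5 + 2  →[5↦6]→  3·6 + 2 = 20  −1 ⇒ G_2=19
G_2=19  [base 6] 3·6 + 1  →[6↦7]→  3·7 + 1 = 22  −1 ⇒ G_3=21

19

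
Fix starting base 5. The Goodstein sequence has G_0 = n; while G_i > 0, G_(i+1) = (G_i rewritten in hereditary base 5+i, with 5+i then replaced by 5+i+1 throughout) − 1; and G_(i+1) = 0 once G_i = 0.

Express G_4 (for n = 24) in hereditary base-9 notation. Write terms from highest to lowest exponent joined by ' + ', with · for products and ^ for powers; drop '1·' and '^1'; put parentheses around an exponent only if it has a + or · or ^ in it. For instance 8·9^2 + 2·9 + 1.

[0] 24 ≡ 4·5 + 4 (base 5). Lift 6: 28. −1: 27.
[1] 27 ≡ 4·6 + 3 (base 6). Lift 7: 31. −1: 30.
[2] 30 ≡ 4·7 + 2 (base 7). Lift 8: 34. −1: 33.
[3] 33 ≡ 4·8 + 1 (base 8). Lift 9: 37. −1: 36.
[4] 36 ≡ 4·9 (base 9). Lift 10: 40. −1: 39.

4·9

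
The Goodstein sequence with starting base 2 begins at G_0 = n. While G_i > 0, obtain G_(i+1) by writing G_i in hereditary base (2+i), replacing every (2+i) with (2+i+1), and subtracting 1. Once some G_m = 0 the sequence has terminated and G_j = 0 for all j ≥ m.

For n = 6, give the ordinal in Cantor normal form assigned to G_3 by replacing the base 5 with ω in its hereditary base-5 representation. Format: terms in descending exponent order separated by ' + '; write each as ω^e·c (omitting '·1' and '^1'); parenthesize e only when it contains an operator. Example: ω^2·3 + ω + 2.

base 2: 6 = 2^2 + 2; at 3: 3^3 + 3 = 30; next = 29
base 3: 29 = 3^3 + 2; at 4: 4^4 + 2 = 258; next = 257
base 4: 257 = 4^4 + 1; at 5: 5^5 + 1 = 3126; next = 3125
base 5: 3125 = 5^5; at 6: 6^6 = 46656; next = 46655

ω^ω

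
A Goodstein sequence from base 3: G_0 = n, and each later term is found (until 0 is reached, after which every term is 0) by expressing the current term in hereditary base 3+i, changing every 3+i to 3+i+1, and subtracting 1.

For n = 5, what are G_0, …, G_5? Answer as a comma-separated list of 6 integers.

(0) 5|_3 = 3 + 2 ↦ 4 + 2|_4 = 6 ⇒ 5
(1) 5|_4 = 4 + 1 ↦ 5 + 1|_5 = 6 ⇒ 5
(2) 5|_5 = 5 ↦ 6|_6 = 6 ⇒ 5
(3) 5|_6 = 5 ↦ 5|_7 = 5 ⇒ 4
(4) 4|_7 = 4 ↦ 4|_8 = 4 ⇒ 3

5, 5, 5, 5, 4, 3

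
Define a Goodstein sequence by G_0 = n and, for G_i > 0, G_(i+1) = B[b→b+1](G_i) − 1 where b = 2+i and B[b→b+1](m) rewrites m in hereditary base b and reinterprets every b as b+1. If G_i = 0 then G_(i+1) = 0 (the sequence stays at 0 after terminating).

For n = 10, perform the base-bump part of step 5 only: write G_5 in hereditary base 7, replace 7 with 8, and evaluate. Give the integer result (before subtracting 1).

base 2: 10 = 2^(2 + 1) + 2; at 3: 3^(3 + 1) + 3 = 84; next = 83
base 3: 83 = 3^(3 + 1) + 2; at 4: 4^(4 + 1) + 2 = 1026; next = 1025
base 4: 1025 = 4^(4 + 1) + 1; at 5: 5^(5 + 1) + 1 = 15626; next = 15625
base 5: 15625 = 5^(5 + 1); at 6: 6^(6 + 1) = 279936; next = 279935
base 6: 279935 = 5·6^6 + 5·6^5 + 5·6^4 + 5·6^3 + 5·6^2 + 5·6 + 5; at 7: 5·7^7 + 5·7^5 + 5·7^4 + 5·7^3 + 5·7^2 + 5·7 + 5 = 4215755; next = 4215754
base 7: 4215754 = 5·7^7 + 5·7^5 + 5·7^4 + 5·7^3 + 5·7^2 + 5·7 + 4; at 8: 5·8^8 + 5·8^5 + 5·8^4 + 5·8^3 + 5·8^2 + 5·8 + 4 = 84073324; next = 84073323

84073324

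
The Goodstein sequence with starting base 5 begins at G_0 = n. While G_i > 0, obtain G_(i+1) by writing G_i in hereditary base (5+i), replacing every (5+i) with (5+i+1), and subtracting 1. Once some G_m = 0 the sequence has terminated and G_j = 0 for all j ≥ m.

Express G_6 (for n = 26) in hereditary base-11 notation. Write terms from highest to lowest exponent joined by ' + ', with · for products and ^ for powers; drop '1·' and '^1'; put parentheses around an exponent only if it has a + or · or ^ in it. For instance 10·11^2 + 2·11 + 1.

G_0 = 26. HB_5(26) = 5^2 + 1. Bump = 37. G_1 = 36.
G_1 = 36. HB_6(36) = 6^2. Bump = 49. G_2 = 48.
G_2 = 48. HB_7(48) = 6·7 + 6. Bump = 54. G_3 = 53.
G_3 = 53. HB_8(53) = 6·8 + 5. Bump = 59. G_4 = 58.
G_4 = 58. HB_9(58) = 6·9 + 4. Bump = 64. G_5 = 63.
G_5 = 63. HB_10(63) = 6·10 + 3. Bump = 69. G_6 = 68.
G_6 = 68. HB_11(68) = 6·11 + 2. Bump = 74. G_7 = 73.

6·11 + 2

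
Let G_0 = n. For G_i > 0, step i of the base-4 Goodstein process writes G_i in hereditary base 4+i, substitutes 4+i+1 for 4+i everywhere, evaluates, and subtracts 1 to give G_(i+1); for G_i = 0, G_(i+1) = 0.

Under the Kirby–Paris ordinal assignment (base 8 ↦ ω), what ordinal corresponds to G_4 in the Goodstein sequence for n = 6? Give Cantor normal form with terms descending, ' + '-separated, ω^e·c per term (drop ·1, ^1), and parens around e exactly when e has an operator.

[0] 6 ≡ 4 + 2 (base 4). Lift 5: 7. −1: 6.
[1] 6 ≡ 5 + 1 (base 5). Lift 6: 7. −1: 6.
[2] 6 ≡ 6 (base 6). Lift 7: 7. −1: 6.
[3] 6 ≡ 6 (base 7). Lift 8: 6. −1: 5.
[4] 5 ≡ 5 (base 8). Lift 9: 5. −1: 4.

5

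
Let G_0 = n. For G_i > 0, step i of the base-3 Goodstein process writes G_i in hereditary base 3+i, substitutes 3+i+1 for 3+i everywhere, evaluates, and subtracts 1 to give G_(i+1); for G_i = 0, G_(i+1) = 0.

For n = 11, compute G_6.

11 —HB3→ 3^2 + 2 —bump→ 4^2 + 2 = 18 —(−1)→ 17
17 —HB4→ 4^2 + 1 —bump→ 5^2 + 1 = 26 —(−1)→ 25
25 —HB5→ 5^2 —bump→ 6^2 = 36 —(−1)→ 35
35 —HB6→ 5·6 + 5 —bump→ 5·7 + 5 = 40 —(−1)→ 39
39 —HB7→ 5·7 + 4 —bump→ 5·8 + 4 = 44 —(−1)→ 43
43 —HB8→ 5·8 + 3 —bump→ 5·9 + 3 = 48 —(−1)→ 47
47 —HB9→ 5·9 + 2 —bump→ 5·10 + 2 = 52 —(−1)→ 51

47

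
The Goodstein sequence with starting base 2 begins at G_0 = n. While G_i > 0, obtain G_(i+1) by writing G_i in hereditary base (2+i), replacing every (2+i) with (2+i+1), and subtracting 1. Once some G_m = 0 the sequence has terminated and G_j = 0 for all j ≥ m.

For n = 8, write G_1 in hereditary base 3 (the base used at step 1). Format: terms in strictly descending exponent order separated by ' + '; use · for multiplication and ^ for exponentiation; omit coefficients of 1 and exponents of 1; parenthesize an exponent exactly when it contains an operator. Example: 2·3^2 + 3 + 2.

2·3^3 + 2·3^2 + 2·3 + 2

(0) 8|_2 = 2^(2 + 1) ↦ 3^(3 + 1)|_3 = 81 ⇒ 80
(1) 80|_3 = 2·3^3 + 2·3^2 + 2·3 + 2 ↦ 2·4^4 + 2·4^2 + 2·4 + 2|_4 = 554 ⇒ 553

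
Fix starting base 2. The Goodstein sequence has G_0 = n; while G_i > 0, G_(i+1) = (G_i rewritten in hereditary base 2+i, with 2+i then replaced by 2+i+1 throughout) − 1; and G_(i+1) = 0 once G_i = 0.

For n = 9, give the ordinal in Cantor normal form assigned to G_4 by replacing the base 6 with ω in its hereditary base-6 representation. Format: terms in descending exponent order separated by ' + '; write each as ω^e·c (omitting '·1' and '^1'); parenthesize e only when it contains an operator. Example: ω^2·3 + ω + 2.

ω^ω·3 + ω^3·3 + ω^2·3 + ω·3 + 1

G_0=9  [base 2] 2^(2 + 1) + 1  →[2↦3]→  3^(3 + 1) + 1 = 82  −1 ⇒ G_1=81
G_1=81  [base 3] 3^(3 + 1)  →[3↦4]→  4^(4 + 1) = 1024  −1 ⇒ G_2=1023
G_2=1023  [base 4] 3·4^4 + 3·4^3 + 3·4^2 + 3·4 + 3  →[4↦5]→  3·5^5 + 3·5^3 + 3·5^2 + 3·5 + 3 = 9843  −1 ⇒ G_3=9842
G_3=9842  [base 5] 3·5^5 + 3·5^3 + 3·5^2 + 3·5 + 2  →[5↦6]→  3·6^6 + 3·6^3 + 3·6^2 + 3·6 + 2 = 140744  −1 ⇒ G_4=140743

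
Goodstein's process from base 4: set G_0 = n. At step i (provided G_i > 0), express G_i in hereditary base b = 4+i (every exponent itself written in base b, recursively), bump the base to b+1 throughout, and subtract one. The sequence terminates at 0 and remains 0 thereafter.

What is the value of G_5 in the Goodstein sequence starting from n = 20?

81

i=0: 20 = 4^2 + 4 (b=4); 4→5: 5^2 + 5 = 30; 30−1 = 29
i=1: 29 = 5^2 + 4 (b=5); 5→6: 6^2 + 4 = 40; 40−1 = 39
i=2: 39 = 6^2 + 3 (b=6); 6→7: 7^2 + 3 = 52; 52−1 = 51
i=3: 51 = 7^2 + 2 (b=7); 7→8: 8^2 + 2 = 66; 66−1 = 65
i=4: 65 = 8^2 + 1 (b=8); 8→9: 9^2 + 1 = 82; 82−1 = 81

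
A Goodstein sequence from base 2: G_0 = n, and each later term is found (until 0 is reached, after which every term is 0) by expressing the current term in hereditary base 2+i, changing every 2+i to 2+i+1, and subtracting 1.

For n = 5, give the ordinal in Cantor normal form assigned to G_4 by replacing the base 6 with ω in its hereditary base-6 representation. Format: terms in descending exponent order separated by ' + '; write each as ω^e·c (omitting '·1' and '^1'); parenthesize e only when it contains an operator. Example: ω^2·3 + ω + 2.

ω^3·3 + ω^2·3 + ω·3 + 1

G_0=5  [base 2] 2^2 + 1  →[2↦3]→  3^3 + 1 = 28  −1 ⇒ G_1=27
G_1=27  [base 3] 3^3  →[3↦4]→  4^4 = 256  −1 ⇒ G_2=255
G_2=255  [base 4] 3·4^3 + 3·4^2 + 3·4 + 3  →[4↦5]→  3·5^3 + 3·5^2 + 3·5 + 3 = 468  −1 ⇒ G_3=467
G_3=467  [base 5] 3·5^3 + 3·5^2 + 3·5 + 2  →[5↦6]→  3·6^3 + 3·6^2 + 3·6 + 2 = 776  −1 ⇒ G_4=775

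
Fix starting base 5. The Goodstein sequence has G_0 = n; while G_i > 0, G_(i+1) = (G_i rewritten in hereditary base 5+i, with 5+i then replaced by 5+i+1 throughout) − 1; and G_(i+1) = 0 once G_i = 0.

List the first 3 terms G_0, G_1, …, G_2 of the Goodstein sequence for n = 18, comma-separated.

18, 20, 22

[0] 18 ≡ 3·5 + 3 (base 5). Lift 6: 21. −1: 20.
[1] 20 ≡ 3·6 + 2 (base 6). Lift 7: 23. −1: 22.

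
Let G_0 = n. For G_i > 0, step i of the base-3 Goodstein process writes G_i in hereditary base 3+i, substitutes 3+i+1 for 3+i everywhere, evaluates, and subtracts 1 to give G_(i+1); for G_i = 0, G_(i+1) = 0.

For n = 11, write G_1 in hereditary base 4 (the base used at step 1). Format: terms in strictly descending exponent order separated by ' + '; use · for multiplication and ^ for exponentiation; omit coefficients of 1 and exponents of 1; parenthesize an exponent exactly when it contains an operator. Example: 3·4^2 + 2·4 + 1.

i=0: 11 = 3^2 + 2 (b=3); 3→4: 4^2 + 2 = 18; 18−1 = 17
i=1: 17 = 4^2 + 1 (b=4); 4→5: 5^2 + 1 = 26; 26−1 = 25

4^2 + 1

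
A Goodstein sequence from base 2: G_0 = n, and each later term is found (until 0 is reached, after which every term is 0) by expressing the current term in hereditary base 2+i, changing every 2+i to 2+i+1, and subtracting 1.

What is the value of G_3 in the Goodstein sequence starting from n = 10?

15625

G_0=10  [base 2] 2^(2 + 1) + 2  →[2↦3]→  3^(3 + 1) + 3 = 84  −1 ⇒ G_1=83
G_1=83  [base 3] 3^(3 + 1) + 2  →[3↦4]→  4^(4 + 1) + 2 = 1026  −1 ⇒ G_2=1025
G_2=1025  [base 4] 4^(4 + 1) + 1  →[4↦5]→  5^(5 + 1) + 1 = 15626  −1 ⇒ G_3=15625
G_3=15625  [base 5] 5^(5 + 1)  →[5↦6]→  6^(6 + 1) = 279936  −1 ⇒ G_4=279935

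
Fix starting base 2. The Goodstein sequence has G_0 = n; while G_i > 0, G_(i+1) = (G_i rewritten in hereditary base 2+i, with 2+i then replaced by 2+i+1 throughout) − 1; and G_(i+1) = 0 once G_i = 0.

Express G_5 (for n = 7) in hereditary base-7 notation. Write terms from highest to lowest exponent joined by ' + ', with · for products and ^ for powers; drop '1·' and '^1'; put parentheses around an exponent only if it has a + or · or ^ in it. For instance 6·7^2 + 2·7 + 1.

7^7

7 —HB2→ 2^2 + 2 + 1 —bump→ 3^3 + 3 + 1 = 31 —(−1)→ 30
30 —HB3→ 3^3 + 3 —bump→ 4^4 + 4 = 260 —(−1)→ 259
259 —HB4→ 4^4 + 3 —bump→ 5^5 + 3 = 3128 —(−1)→ 3127
3127 —HB5→ 5^5 + 2 —bump→ 6^6 + 2 = 46658 —(−1)→ 46657
46657 —HB6→ 6^6 + 1 —bump→ 7^7 + 1 = 823544 —(−1)→ 823543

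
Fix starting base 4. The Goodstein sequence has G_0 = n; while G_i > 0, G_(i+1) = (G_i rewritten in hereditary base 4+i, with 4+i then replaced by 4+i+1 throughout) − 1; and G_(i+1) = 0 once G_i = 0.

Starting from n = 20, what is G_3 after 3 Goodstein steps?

51

G_0 = 20. HB_4(20) = 4^2 + 4. Bump = 30. G_1 = 29.
G_1 = 29. HB_5(29) = 5^2 + 4. Bump = 40. G_2 = 39.
G_2 = 39. HB_6(39) = 6^2 + 3. Bump = 52. G_3 = 51.
G_3 = 51. HB_7(51) = 7^2 + 2. Bump = 66. G_4 = 65.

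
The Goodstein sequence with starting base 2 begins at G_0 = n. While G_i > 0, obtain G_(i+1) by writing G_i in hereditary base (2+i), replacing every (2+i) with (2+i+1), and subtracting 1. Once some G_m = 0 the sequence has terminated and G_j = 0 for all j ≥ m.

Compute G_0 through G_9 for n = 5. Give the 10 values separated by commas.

[0] 5 ≡ 2^2 + 1 (base 2). Lift 3: 28. −1: 27.
[1] 27 ≡ 3^3 (base 3). Lift 4: 256. −1: 255.
[2] 255 ≡ 3·4^3 + 3·4^2 + 3·4 + 3 (base 4). Lift 5: 468. −1: 467.
[3] 467 ≡ 3·5^3 + 3·5^2 + 3·5 + 2 (base 5). Lift 6: 776. −1: 775.
[4] 775 ≡ 3·6^3 + 3·6^2 + 3·6 + 1 (base 6). Lift 7: 1198. −1: 1197.
[5] 1197 ≡ 3·7^3 + 3·7^2 + 3·7 (base 7). Lift 8: 1752. −1: 1751.
[6] 1751 ≡ 3·8^3 + 3·8^2 + 2·8 + 7 (base 8). Lift 9: 2455. −1: 2454.
[7] 2454 ≡ 3·9^3 + 3·9^2 + 2·9 + 6 (base 9). Lift 10: 3326. −1: 3325.
[8] 3325 ≡ 3·10^3 + 3·10^2 + 2·10 + 5 (base 10). Lift 11: 4383. −1: 4382.

5, 27, 255, 467, 775, 1197, 1751, 2454, 3325, 4382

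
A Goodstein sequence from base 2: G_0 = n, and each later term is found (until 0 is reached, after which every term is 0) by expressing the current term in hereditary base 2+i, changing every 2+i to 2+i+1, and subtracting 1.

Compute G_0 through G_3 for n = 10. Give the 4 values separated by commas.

10, 83, 1025, 15625

i=0: 10 = 2^(2 + 1) + 2 (b=2); 2→3: 3^(3 + 1) + 3 = 84; 84−1 = 83
i=1: 83 = 3^(3 + 1) + 2 (b=3); 3→4: 4^(4 + 1) + 2 = 1026; 1026−1 = 1025
i=2: 1025 = 4^(4 + 1) + 1 (b=4); 4→5: 5^(5 + 1) + 1 = 15626; 15626−1 = 15625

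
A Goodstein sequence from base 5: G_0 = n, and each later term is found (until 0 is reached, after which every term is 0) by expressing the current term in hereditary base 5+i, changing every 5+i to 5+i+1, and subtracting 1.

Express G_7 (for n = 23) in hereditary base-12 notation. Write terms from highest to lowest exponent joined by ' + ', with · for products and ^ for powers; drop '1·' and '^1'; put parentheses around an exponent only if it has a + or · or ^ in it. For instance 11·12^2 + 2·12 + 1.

[0] 23 ≡ 4·5 + 3 (base 5). Lift 6: 27. −1: 26.
[1] 26 ≡ 4·6 + 2 (base 6). Lift 7: 30. −1: 29.
[2] 29 ≡ 4·7 + 1 (base 7). Lift 8: 33. −1: 32.
[3] 32 ≡ 4·8 (base 8). Lift 9: 36. −1: 35.
[4] 35 ≡ 3·9 + 8 (base 9). Lift 10: 38. −1: 37.
[5] 37 ≡ 3·10 + 7 (base 10). Lift 11: 40. −1: 39.
[6] 39 ≡ 3·11 + 6 (base 11). Lift 12: 42. −1: 41.

3·12 + 5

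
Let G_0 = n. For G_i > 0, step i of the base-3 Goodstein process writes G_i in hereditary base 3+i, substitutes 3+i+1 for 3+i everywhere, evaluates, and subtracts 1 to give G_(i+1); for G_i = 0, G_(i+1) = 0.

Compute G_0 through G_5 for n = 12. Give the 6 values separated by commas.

12, 19, 27, 37, 49, 63

base 3: 12 = 3^2 + 3; at 4: 4^2 + 4 = 20; next = 19
base 4: 19 = 4^2 + 3; at 5: 5^2 + 3 = 28; next = 27
base 5: 27 = 5^2 + 2; at 6: 6^2 + 2 = 38; next = 37
base 6: 37 = 6^2 + 1; at 7: 7^2 + 1 = 50; next = 49
base 7: 49 = 7^2; at 8: 8^2 = 64; next = 63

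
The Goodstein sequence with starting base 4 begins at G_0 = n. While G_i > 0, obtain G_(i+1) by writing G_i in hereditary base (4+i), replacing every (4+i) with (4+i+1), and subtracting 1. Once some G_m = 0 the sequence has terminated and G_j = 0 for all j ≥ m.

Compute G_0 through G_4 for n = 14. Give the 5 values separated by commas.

14 —HB4→ 3·4 + 2 —bump→ 3·5 + 2 = 17 —(−1)→ 16
16 —HB5→ 3·5 + 1 —bump→ 3·6 + 1 = 19 —(−1)→ 18
18 —HB6→ 3·6 —bump→ 3·7 = 21 —(−1)→ 20
20 —HB7→ 2·7 + 6 —bump→ 2·8 + 6 = 22 —(−1)→ 21

14, 16, 18, 20, 21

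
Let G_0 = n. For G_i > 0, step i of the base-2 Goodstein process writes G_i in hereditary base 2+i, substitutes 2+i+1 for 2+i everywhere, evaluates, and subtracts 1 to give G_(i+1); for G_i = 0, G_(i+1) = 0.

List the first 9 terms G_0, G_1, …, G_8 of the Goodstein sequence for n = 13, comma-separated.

13, 108, 1279, 16092, 280711, 5765998, 134219479, 3486786855, 100000003325

i=0: 13 = 2^(2 + 1) + 2^2 + 1 (b=2); 2→3: 3^(3 + 1) + 3^3 + 1 = 109; 109−1 = 108
i=1: 108 = 3^(3 + 1) + 3^3 (b=3); 3→4: 4^(4 + 1) + 4^4 = 1280; 1280−1 = 1279
i=2: 1279 = 4^(4 + 1) + 3·4^3 + 3·4^2 + 3·4 + 3 (b=4); 4→5: 5^(5 + 1) + 3·5^3 + 3·5^2 + 3·5 + 3 = 16093; 16093−1 = 16092
i=3: 16092 = 5^(5 + 1) + 3·5^3 + 3·5^2 + 3·5 + 2 (b=5); 5→6: 6^(6 + 1) + 3·6^3 + 3·6^2 + 3·6 + 2 = 280712; 280712−1 = 280711
i=4: 280711 = 6^(6 + 1) + 3·6^3 + 3·6^2 + 3·6 + 1 (b=6); 6→7: 7^(7 + 1) + 3·7^3 + 3·7^2 + 3·7 + 1 = 5765999; 5765999−1 = 5765998
i=5: 5765998 = 7^(7 + 1) + 3·7^3 + 3·7^2 + 3·7 (b=7); 7→8: 8^(8 + 1) + 3·8^3 + 3·8^2 + 3·8 = 134219480; 134219480−1 = 134219479
i=6: 134219479 = 8^(8 + 1) + 3·8^3 + 3·8^2 + 2·8 + 7 (b=8); 8→9: 9^(9 + 1) + 3·9^3 + 3·9^2 + 2·9 + 7 = 3486786856; 3486786856−1 = 3486786855
i=7: 3486786855 = 9^(9 + 1) + 3·9^3 + 3·9^2 + 2·9 + 6 (b=9); 9→10: 10^(10 + 1) + 3·10^3 + 3·10^2 + 2·10 + 6 = 100000003326; 100000003326−1 = 100000003325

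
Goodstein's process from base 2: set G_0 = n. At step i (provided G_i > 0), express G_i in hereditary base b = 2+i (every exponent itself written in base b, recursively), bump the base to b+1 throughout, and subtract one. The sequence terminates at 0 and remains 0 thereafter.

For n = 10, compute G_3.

G_0=10  [base 2] 2^(2 + 1) + 2  →[2↦3]→  3^(3 + 1) + 3 = 84  −1 ⇒ G_1=83
G_1=83  [base 3] 3^(3 + 1) + 2  →[3↦4]→  4^(4 + 1) + 2 = 1026  −1 ⇒ G_2=1025
G_2=1025  [base 4] 4^(4 + 1) + 1  →[4↦5]→  5^(5 + 1) + 1 = 15626  −1 ⇒ G_3=15625
G_3=15625  [base 5] 5^(5 + 1)  →[5↦6]→  6^(6 + 1) = 279936  −1 ⇒ G_4=279935

15625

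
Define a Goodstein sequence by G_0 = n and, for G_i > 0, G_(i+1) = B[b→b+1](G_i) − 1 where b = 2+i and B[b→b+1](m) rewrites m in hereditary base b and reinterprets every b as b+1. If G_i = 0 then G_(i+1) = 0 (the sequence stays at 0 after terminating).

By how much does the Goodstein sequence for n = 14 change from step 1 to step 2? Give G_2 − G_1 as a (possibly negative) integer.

i=0: 14 = 2^(2 + 1) + 2^2 + 2 (b=2); 2→3: 3^(3 + 1) + 3^3 + 3 = 111; 111−1 = 110
i=1: 110 = 3^(3 + 1) + 3^3 + 2 (b=3); 3→4: 4^(4 + 1) + 4^4 + 2 = 1282; 1282−1 = 1281

1171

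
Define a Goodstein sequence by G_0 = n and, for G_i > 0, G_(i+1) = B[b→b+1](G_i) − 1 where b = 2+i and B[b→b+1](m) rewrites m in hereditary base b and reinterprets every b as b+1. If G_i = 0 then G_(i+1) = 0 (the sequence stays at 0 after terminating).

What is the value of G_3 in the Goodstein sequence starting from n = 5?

base 2: 5 = 2^2 + 1; at 3: 3^3 + 1 = 28; next = 27
base 3: 27 = 3^3; at 4: 4^4 = 256; next = 255
base 4: 255 = 3·4^3 + 3·4^2 + 3·4 + 3; at 5: 3·5^3 + 3·5^2 + 3·5 + 3 = 468; next = 467
base 5: 467 = 3·5^3 + 3·5^2 + 3·5 + 2; at 6: 3·6^3 + 3·6^2 + 3·6 + 2 = 776; next = 775

467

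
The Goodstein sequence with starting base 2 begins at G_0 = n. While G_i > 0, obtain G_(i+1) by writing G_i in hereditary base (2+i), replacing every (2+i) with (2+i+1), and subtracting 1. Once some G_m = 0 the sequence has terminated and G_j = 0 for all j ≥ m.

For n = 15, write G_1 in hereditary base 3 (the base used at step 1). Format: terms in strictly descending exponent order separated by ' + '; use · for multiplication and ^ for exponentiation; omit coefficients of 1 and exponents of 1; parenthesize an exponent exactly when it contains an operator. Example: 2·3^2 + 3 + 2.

3^(3 + 1) + 3^3 + 3

G_0 = 15. HB_2(15) = 2^(2 + 1) + 2^2 + 2 + 1. Bump = 112. G_1 = 111.
G_1 = 111. HB_3(111) = 3^(3 + 1) + 3^3 + 3. Bump = 1284. G_2 = 1283.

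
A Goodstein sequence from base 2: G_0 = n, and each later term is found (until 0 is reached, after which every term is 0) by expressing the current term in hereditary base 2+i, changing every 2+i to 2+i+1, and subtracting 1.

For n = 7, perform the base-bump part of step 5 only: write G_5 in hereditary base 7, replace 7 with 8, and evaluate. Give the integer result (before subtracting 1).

16777216

base 2: 7 = 2^2 + 2 + 1; at 3: 3^3 + 3 + 1 = 31; next = 30
base 3: 30 = 3^3 + 3; at 4: 4^4 + 4 = 260; next = 259
base 4: 259 = 4^4 + 3; at 5: 5^5 + 3 = 3128; next = 3127
base 5: 3127 = 5^5 + 2; at 6: 6^6 + 2 = 46658; next = 46657
base 6: 46657 = 6^6 + 1; at 7: 7^7 + 1 = 823544; next = 823543
base 7: 823543 = 7^7; at 8: 8^8 = 16777216; next = 16777215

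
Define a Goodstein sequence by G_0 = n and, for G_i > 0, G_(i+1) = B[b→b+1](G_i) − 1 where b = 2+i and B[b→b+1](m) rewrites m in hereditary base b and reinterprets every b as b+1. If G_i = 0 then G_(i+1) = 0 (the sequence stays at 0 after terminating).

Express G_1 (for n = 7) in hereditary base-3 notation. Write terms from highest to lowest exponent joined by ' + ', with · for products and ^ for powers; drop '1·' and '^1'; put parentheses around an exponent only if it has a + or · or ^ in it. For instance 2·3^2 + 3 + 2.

3^3 + 3

G_0 = 7. HB_2(7) = 2^2 + 2 + 1. Bump = 31. G_1 = 30.
G_1 = 30. HB_3(30) = 3^3 + 3. Bump = 260. G_2 = 259.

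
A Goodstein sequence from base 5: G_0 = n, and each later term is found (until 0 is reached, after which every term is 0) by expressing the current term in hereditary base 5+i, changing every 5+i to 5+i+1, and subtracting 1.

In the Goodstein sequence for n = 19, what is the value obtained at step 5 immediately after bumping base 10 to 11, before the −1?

31

step 0: 19 = 3·5 + 4; sub 6 for 5: 3·6 + 4; = 22; G_1 = 22−1 = 21
step 1: 21 = 3·6 + 3; sub 7 for 6: 3·7 + 3; = 24; G_2 = 24−1 = 23
step 2: 23 = 3·7 + 2; sub 8 for 7: 3·8 + 2; = 26; G_3 = 26−1 = 25
step 3: 25 = 3·8 + 1; sub 9 for 8: 3·9 + 1; = 28; G_4 = 28−1 = 27
step 4: 27 = 3·9; sub 10 for 9: 3·10; = 30; G_5 = 30−1 = 29
step 5: 29 = 2·10 + 9; sub 11 for 10: 2·11 + 9; = 31; G_6 = 31−1 = 30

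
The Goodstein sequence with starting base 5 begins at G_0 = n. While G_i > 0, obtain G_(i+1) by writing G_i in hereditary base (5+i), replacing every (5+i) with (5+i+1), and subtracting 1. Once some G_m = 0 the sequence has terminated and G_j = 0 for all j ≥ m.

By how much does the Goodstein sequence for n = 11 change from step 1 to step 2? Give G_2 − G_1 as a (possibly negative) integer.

1

G_0=11  [base 5] 2·5 + 1  →[5↦6]→  2·6 + 1 = 13  −1 ⇒ G_1=12
G_1=12  [base 6] 2·6  →[6↦7]→  2·7 = 14  −1 ⇒ G_2=13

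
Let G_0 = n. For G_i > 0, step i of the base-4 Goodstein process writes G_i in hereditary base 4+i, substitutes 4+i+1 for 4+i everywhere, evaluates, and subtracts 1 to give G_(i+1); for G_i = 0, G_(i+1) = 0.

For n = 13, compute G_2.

G_0=13  [base 4] 3·4 + 1  →[4↦5]→  3·5 + 1 = 16  −1 ⇒ G_1=15
G_1=15  [base 5] 3·5  →[5↦6]→  3·6 = 18  −1 ⇒ G_2=17
G_2=17  [base 6] 2·6 + 5  →[6↦7]→  2·7 + 5 = 19  −1 ⇒ G_3=18

17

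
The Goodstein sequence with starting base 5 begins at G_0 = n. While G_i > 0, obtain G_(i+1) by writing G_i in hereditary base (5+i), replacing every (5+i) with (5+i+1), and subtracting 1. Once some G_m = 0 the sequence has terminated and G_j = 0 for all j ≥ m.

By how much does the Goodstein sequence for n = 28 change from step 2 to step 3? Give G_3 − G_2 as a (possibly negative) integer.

14

step 0: 28 = 5^2 + 3; sub 6 for 5: 6^2 + 3; = 39; G_1 = 39−1 = 38
step 1: 38 = 6^2 + 2; sub 7 for 6: 7^2 + 2; = 51; G_2 = 51−1 = 50
step 2: 50 = 7^2 + 1; sub 8 for 7: 8^2 + 1; = 65; G_3 = 65−1 = 64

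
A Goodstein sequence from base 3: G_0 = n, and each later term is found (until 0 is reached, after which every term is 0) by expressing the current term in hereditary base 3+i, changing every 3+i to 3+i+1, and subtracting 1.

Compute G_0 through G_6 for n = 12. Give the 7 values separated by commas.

base 3: 12 = 3^2 + 3; at 4: 4^2 + 4 = 20; next = 19
base 4: 19 = 4^2 + 3; at 5: 5^2 + 3 = 28; next = 27
base 5: 27 = 5^2 + 2; at 6: 6^2 + 2 = 38; next = 37
base 6: 37 = 6^2 + 1; at 7: 7^2 + 1 = 50; next = 49
base 7: 49 = 7^2; at 8: 8^2 = 64; next = 63
base 8: 63 = 7·8 + 7; at 9: 7·9 + 7 = 70; next = 69

12, 19, 27, 37, 49, 63, 69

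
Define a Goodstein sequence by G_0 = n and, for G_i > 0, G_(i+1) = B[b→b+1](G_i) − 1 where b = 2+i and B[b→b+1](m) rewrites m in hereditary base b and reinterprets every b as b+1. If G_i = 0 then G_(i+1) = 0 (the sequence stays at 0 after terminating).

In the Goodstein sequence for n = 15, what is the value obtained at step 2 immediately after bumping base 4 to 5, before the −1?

(0) 15|_2 = 2^(2 + 1) + 2^2 + 2 + 1 ↦ 3^(3 + 1) + 3^3 + 3 + 1|_3 = 112 ⇒ 111
(1) 111|_3 = 3^(3 + 1) + 3^3 + 3 ↦ 4^(4 + 1) + 4^4 + 4|_4 = 1284 ⇒ 1283
(2) 1283|_4 = 4^(4 + 1) + 4^4 + 3 ↦ 5^(5 + 1) + 5^5 + 3|_5 = 18753 ⇒ 18752

18753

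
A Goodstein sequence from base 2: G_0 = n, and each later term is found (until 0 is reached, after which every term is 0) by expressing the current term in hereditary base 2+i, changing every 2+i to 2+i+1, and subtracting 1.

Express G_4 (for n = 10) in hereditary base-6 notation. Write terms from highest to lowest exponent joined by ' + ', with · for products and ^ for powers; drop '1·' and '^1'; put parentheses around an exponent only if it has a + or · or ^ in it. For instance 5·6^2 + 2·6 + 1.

10 —HB2→ 2^(2 + 1) + 2 —bump→ 3^(3 + 1) + 3 = 84 —(−1)→ 83
83 —HB3→ 3^(3 + 1) + 2 —bump→ 4^(4 + 1) + 2 = 1026 —(−1)→ 1025
1025 —HB4→ 4^(4 + 1) + 1 —bump→ 5^(5 + 1) + 1 = 15626 —(−1)→ 15625
15625 —HB5→ 5^(5 + 1) —bump→ 6^(6 + 1) = 279936 —(−1)→ 279935

5·6^6 + 5·6^5 + 5·6^4 + 5·6^3 + 5·6^2 + 5·6 + 5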